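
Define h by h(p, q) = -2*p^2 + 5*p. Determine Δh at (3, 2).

-4

∂²h/∂p² = -4
∂²h/∂q² = 0
∇²h = -4
At (3, 2): -4.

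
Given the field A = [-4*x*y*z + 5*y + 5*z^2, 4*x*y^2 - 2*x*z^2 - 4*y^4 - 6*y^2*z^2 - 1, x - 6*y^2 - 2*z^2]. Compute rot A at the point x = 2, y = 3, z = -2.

(-268, -45, 7)

(∇×A)₁ = ∂A₃/∂y − ∂A₂/∂z = 4*x*z + 12*y^2*z - 12*y
(∇×A)₂ = ∂A₁/∂z − ∂A₃/∂x = -4*x*y + 10*z - 1
(∇×A)₃ = ∂A₂/∂x − ∂A₁/∂y = 4*x*z + 4*y^2 - 2*z^2 - 5
∇×A = (4*x*z + 12*y^2*z - 12*y, -4*x*y + 10*z - 1, 4*x*z + 4*y^2 - 2*z^2 - 5)
At (2, 3, -2): (-268, -45, 7).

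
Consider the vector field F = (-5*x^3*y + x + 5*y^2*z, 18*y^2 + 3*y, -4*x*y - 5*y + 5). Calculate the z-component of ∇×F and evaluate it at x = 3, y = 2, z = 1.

(∇×F)_3 = ∂F₂/∂x − ∂F₁/∂y
= 0 − (-5*x^3 + 10*y*z)
= 5*x^3 - 10*y*z
At (3, 2, 1): 115.

115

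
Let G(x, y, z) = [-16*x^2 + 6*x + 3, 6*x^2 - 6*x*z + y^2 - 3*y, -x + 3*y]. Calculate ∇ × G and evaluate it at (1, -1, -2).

(9, 1, 24)

(∇×G)₁ = ∂G₃/∂y − ∂G₂/∂z = 6*x + 3
(∇×G)₂ = ∂G₁/∂z − ∂G₃/∂x = 1
(∇×G)₃ = ∂G₂/∂x − ∂G₁/∂y = 12*x - 6*z
∇×G = (6*x + 3, 1, 12*x - 6*z)
At (1, -1, -2): (9, 1, 24).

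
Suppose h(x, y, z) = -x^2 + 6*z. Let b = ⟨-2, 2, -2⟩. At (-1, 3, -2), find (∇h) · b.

∂h/∂x = -2*x
∂h/∂y = 0
∂h/∂z = 6
∇h at (-1, 3, -2) = (2, 0, 6)
∇h · b = (2)(-2) + (0)(2) + (6)(-2) = -16

-16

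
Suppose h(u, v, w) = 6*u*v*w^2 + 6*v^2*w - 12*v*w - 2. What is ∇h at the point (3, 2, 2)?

∂h/∂u = 6*v*w^2
∂h/∂v = 6*u*w^2 + 12*v*w - 12*w
∂h/∂w = 12*u*v*w + 6*v^2 - 12*v
∇h = (6*v*w^2, 6*u*w^2 + 12*v*w - 12*w, 12*u*v*w + 6*v^2 - 12*v)
At (3, 2, 2): (48, 96, 144).

(48, 96, 144)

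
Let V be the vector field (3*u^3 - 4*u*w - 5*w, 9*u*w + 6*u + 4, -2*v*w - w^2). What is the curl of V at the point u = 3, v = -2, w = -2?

(∇×V)₁ = ∂V₃/∂v − ∂V₂/∂w = -9*u - 2*w
(∇×V)₂ = ∂V₁/∂w − ∂V₃/∂u = -4*u - 5
(∇×V)₃ = ∂V₂/∂u − ∂V₁/∂v = 9*w + 6
∇×V = (-9*u - 2*w, -4*u - 5, 9*w + 6)
At (3, -2, -2): (-23, -17, -12).

(-23, -17, -12)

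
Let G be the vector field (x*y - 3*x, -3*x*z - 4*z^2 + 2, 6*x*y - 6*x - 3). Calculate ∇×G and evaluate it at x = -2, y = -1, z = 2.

(-2, 12, -4)

(∇×G)₁ = ∂G₃/∂y − ∂G₂/∂z = 9*x + 8*z
(∇×G)₂ = ∂G₁/∂z − ∂G₃/∂x = -6*y + 6
(∇×G)₃ = ∂G₂/∂x − ∂G₁/∂y = -x - 3*z
∇×G = (9*x + 8*z, -6*y + 6, -x - 3*z)
At (-2, -1, 2): (-2, 12, -4).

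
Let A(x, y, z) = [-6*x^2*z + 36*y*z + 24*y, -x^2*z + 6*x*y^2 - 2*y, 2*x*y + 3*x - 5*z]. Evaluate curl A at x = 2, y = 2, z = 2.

(8, 41, -80)

(∇×A)₁ = ∂A₃/∂y − ∂A₂/∂z = x^2 + 2*x
(∇×A)₂ = ∂A₁/∂z − ∂A₃/∂x = -6*x^2 + 34*y - 3
(∇×A)₃ = ∂A₂/∂x − ∂A₁/∂y = -2*x*z + 6*y^2 - 36*z - 24
∇×A = (x^2 + 2*x, -6*x^2 + 34*y - 3, -2*x*z + 6*y^2 - 36*z - 24)
At (2, 2, 2): (8, 41, -80).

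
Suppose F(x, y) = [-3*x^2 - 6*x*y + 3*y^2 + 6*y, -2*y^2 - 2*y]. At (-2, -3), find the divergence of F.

∂F₁/∂x = -6*x - 6*y
∂F₂/∂y = -4*y - 2
∇·F = -6*x - 10*y - 2
At (-2, -3): 40.

40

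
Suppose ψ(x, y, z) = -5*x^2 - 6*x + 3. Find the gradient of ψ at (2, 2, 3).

(-26, 0, 0)

∂ψ/∂x = -10*x - 6
∂ψ/∂y = 0
∂ψ/∂z = 0
∇ψ = (-10*x - 6, 0, 0)
At (2, 2, 3): (-26, 0, 0).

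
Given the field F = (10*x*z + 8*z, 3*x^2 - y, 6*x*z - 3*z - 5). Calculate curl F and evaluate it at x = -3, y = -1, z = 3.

(0, -40, -18)

(∇×F)₁ = ∂F₃/∂y − ∂F₂/∂z = 0
(∇×F)₂ = ∂F₁/∂z − ∂F₃/∂x = 10*x - 6*z + 8
(∇×F)₃ = ∂F₂/∂x − ∂F₁/∂y = 6*x
∇×F = (0, 10*x - 6*z + 8, 6*x)
At (-3, -1, 3): (0, -40, -18).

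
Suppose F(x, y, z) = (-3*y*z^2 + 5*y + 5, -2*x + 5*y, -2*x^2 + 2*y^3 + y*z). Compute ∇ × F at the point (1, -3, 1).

(55, 22, -4)

(∇×F)₁ = ∂F₃/∂y − ∂F₂/∂z = 6*y^2 + z
(∇×F)₂ = ∂F₁/∂z − ∂F₃/∂x = 4*x - 6*y*z
(∇×F)₃ = ∂F₂/∂x − ∂F₁/∂y = 3*z^2 - 7
∇×F = (6*y^2 + z, 4*x - 6*y*z, 3*z^2 - 7)
At (1, -3, 1): (55, 22, -4).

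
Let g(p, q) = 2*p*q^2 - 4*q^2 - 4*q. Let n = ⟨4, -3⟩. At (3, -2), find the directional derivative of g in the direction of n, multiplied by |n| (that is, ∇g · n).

∂g/∂p = 2*q^2
∂g/∂q = 4*p*q - 8*q - 4
∇g at (3, -2) = (8, -12)
∇g · n = (8)(4) + (-12)(-3) = 68

68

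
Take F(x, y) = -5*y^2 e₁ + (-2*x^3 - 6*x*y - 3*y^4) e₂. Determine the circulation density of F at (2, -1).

-28

∂F₂/∂x = -6*x^2 - 6*y
∂F₁/∂y = -10*y
Scalar curl = -6*x^2 + 4*y
At (2, -1): -28.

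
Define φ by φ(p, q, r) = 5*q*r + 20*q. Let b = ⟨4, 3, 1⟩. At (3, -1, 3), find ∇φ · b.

∂φ/∂p = 0
∂φ/∂q = 5*r + 20
∂φ/∂r = 5*q
∇φ at (3, -1, 3) = (0, 35, -5)
∇φ · b = (0)(4) + (35)(3) + (-5)(1) = 100

100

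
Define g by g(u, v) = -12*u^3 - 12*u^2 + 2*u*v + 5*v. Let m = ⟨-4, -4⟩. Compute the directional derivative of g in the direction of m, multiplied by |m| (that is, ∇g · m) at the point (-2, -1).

388

∂g/∂u = -36*u^2 - 24*u + 2*v
∂g/∂v = 2*u + 5
∇g at (-2, -1) = (-98, 1)
∇g · m = (-98)(-4) + (1)(-4) = 388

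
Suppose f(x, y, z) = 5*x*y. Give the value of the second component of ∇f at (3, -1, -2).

(∇f)_2 = ∂f/∂y = 5*x
At (3, -1, -2): 15.

15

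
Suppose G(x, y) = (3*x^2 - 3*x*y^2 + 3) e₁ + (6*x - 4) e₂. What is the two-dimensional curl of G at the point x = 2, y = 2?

30

∂G₂/∂x = 6
∂G₁/∂y = -6*x*y
Scalar curl = 6*x*y + 6
At (2, 2): 30.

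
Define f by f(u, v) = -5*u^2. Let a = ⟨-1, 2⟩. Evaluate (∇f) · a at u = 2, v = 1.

20

∂f/∂u = -10*u
∂f/∂v = 0
∇f at (2, 1) = (-20, 0)
∇f · a = (-20)(-1) + (0)(2) = 20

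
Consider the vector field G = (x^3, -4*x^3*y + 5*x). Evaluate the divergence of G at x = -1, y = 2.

7

∂G₁/∂x = 3*x^2
∂G₂/∂y = -4*x^3
∇·G = -4*x^3 + 3*x^2
At (-1, 2): 7.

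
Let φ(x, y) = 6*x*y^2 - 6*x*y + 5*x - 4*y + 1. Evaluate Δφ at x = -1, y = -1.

∂²φ/∂x² = 0
∂²φ/∂y² = 12*x
∇²φ = 12*x
At (-1, -1): -12.

-12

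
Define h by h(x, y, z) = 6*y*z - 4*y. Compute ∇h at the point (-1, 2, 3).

(0, 14, 12)

∂h/∂x = 0
∂h/∂y = 6*z - 4
∂h/∂z = 6*y
∇h = (0, 6*z - 4, 6*y)
At (-1, 2, 3): (0, 14, 12).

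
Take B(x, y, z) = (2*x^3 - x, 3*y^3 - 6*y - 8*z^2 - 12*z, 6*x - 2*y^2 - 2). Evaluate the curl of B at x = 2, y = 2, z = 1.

(20, -6, 0)

(∇×B)₁ = ∂B₃/∂y − ∂B₂/∂z = -4*y + 16*z + 12
(∇×B)₂ = ∂B₁/∂z − ∂B₃/∂x = -6
(∇×B)₃ = ∂B₂/∂x − ∂B₁/∂y = 0
∇×B = (-4*y + 16*z + 12, -6, 0)
At (2, 2, 1): (20, -6, 0).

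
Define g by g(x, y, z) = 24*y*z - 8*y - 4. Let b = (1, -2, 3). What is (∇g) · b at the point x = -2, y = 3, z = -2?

328

∂g/∂x = 0
∂g/∂y = 24*z - 8
∂g/∂z = 24*y
∇g at (-2, 3, -2) = (0, -56, 72)
∇g · b = (0)(1) + (-56)(-2) + (72)(3) = 328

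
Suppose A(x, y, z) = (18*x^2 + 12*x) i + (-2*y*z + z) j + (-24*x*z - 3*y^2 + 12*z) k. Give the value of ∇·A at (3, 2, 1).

58

∂A₁/∂x = 36*x + 12
∂A₂/∂y = -2*z
∂A₃/∂z = -24*x + 12
∇·A = 12*x - 2*z + 24
At (3, 2, 1): 58.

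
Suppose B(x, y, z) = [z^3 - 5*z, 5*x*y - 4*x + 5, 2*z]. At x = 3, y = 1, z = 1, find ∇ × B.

(∇×B)₁ = ∂B₃/∂y − ∂B₂/∂z = 0
(∇×B)₂ = ∂B₁/∂z − ∂B₃/∂x = 3*z^2 - 5
(∇×B)₃ = ∂B₂/∂x − ∂B₁/∂y = 5*y - 4
∇×B = (0, 3*z^2 - 5, 5*y - 4)
At (3, 1, 1): (0, -2, 1).

(0, -2, 1)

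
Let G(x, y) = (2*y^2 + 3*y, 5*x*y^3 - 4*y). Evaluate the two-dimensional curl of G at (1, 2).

29

∂G₂/∂x = 5*y^3
∂G₁/∂y = 4*y + 3
Scalar curl = 5*y^3 - 4*y - 3
At (1, 2): 29.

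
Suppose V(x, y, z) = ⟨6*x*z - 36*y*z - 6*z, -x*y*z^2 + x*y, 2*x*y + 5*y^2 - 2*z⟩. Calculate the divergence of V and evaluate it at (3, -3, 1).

∂V₁/∂x = 6*z
∂V₂/∂y = -x*z^2 + x
∂V₃/∂z = -2
∇·V = -x*z^2 + x + 6*z - 2
At (3, -3, 1): 4.

4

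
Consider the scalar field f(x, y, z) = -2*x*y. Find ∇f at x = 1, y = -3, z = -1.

∂f/∂x = -2*y
∂f/∂y = -2*x
∂f/∂z = 0
∇f = (-2*y, -2*x, 0)
At (1, -3, -1): (6, -2, 0).

(6, -2, 0)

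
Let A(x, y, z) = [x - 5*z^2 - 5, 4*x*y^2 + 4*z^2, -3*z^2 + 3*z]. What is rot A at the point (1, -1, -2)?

(16, 20, 4)

(∇×A)₁ = ∂A₃/∂y − ∂A₂/∂z = -8*z
(∇×A)₂ = ∂A₁/∂z − ∂A₃/∂x = -10*z
(∇×A)₃ = ∂A₂/∂x − ∂A₁/∂y = 4*y^2
∇×A = (-8*z, -10*z, 4*y^2)
At (1, -1, -2): (16, 20, 4).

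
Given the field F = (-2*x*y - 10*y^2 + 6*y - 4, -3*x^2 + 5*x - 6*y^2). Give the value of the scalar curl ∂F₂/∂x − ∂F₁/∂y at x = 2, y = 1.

11

∂F₂/∂x = -6*x + 5
∂F₁/∂y = -2*x - 20*y + 6
Scalar curl = -4*x + 20*y - 1
At (2, 1): 11.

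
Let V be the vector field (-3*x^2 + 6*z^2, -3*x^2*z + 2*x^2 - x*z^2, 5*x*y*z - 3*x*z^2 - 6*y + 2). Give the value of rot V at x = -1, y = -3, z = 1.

(-10, 30, 1)

(∇×V)₁ = ∂V₃/∂y − ∂V₂/∂z = 3*x^2 + 7*x*z - 6
(∇×V)₂ = ∂V₁/∂z − ∂V₃/∂x = -5*y*z + 3*z^2 + 12*z
(∇×V)₃ = ∂V₂/∂x − ∂V₁/∂y = -6*x*z + 4*x - z^2
∇×V = (3*x^2 + 7*x*z - 6, -5*y*z + 3*z^2 + 12*z, -6*x*z + 4*x - z^2)
At (-1, -3, 1): (-10, 30, 1).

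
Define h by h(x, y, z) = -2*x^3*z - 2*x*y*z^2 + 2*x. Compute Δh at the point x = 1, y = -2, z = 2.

∂²h/∂x² = -12*x*z
∂²h/∂y² = 0
∂²h/∂z² = -4*x*y
∇²h = -4*x*y - 12*x*z
At (1, -2, 2): -16.

-16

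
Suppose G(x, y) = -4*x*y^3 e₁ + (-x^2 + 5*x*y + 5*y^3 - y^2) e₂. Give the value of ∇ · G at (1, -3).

∂G₁/∂x = -4*y^3
∂G₂/∂y = 5*x + 15*y^2 - 2*y
∇·G = 5*x - 4*y^3 + 15*y^2 - 2*y
At (1, -3): 254.

254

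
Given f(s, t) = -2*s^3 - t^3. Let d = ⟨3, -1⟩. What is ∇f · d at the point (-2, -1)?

∂f/∂s = -6*s^2
∂f/∂t = -3*t^2
∇f at (-2, -1) = (-24, -3)
∇f · d = (-24)(3) + (-3)(-1) = -69

-69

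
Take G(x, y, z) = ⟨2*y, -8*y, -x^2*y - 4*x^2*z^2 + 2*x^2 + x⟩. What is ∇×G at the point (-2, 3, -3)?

(-4, -149, -2)

(∇×G)₁ = ∂G₃/∂y − ∂G₂/∂z = -x^2
(∇×G)₂ = ∂G₁/∂z − ∂G₃/∂x = 2*x*y + 8*x*z^2 - 4*x - 1
(∇×G)₃ = ∂G₂/∂x − ∂G₁/∂y = -2
∇×G = (-x^2, 2*x*y + 8*x*z^2 - 4*x - 1, -2)
At (-2, 3, -3): (-4, -149, -2).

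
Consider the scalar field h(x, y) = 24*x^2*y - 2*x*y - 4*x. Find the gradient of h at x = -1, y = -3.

(146, 26)

∂h/∂x = 48*x*y - 2*y - 4
∂h/∂y = 24*x^2 - 2*x
∇h = (48*x*y - 2*y - 4, 24*x^2 - 2*x)
At (-1, -3): (146, 26).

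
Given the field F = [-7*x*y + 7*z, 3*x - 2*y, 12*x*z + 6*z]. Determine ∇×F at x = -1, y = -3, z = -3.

(∇×F)₁ = ∂F₃/∂y − ∂F₂/∂z = 0
(∇×F)₂ = ∂F₁/∂z − ∂F₃/∂x = -12*z + 7
(∇×F)₃ = ∂F₂/∂x − ∂F₁/∂y = 7*x + 3
∇×F = (0, -12*z + 7, 7*x + 3)
At (-1, -3, -3): (0, 43, -4).

(0, 43, -4)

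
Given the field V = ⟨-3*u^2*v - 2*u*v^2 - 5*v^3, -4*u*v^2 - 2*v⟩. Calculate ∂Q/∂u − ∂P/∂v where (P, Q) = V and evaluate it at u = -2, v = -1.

31

∂V₂/∂u = -4*v^2
∂V₁/∂v = -3*u^2 - 4*u*v - 15*v^2
Scalar curl = 3*u^2 + 4*u*v + 11*v^2
At (-2, -1): 31.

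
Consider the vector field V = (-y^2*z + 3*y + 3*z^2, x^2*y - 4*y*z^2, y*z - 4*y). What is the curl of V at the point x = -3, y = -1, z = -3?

(∇×V)₁ = ∂V₃/∂y − ∂V₂/∂z = 8*y*z + z - 4
(∇×V)₂ = ∂V₁/∂z − ∂V₃/∂x = -y^2 + 6*z
(∇×V)₃ = ∂V₂/∂x − ∂V₁/∂y = 2*x*y + 2*y*z - 3
∇×V = (8*y*z + z - 4, -y^2 + 6*z, 2*x*y + 2*y*z - 3)
At (-3, -1, -3): (17, -19, 9).

(17, -19, 9)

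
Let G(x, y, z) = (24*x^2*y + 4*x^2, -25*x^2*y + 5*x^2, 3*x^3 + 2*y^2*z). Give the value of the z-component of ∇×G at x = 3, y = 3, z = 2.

(∇×G)_3 = ∂G₂/∂x − ∂G₁/∂y
= -50*x*y + 10*x − (24*x^2)
= -24*x^2 - 50*x*y + 10*x
At (3, 3, 2): -636.

-636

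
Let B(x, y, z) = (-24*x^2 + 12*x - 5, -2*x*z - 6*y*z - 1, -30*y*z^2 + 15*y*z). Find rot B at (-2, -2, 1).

(∇×B)₁ = ∂B₃/∂y − ∂B₂/∂z = 2*x + 6*y - 30*z^2 + 15*z
(∇×B)₂ = ∂B₁/∂z − ∂B₃/∂x = 0
(∇×B)₃ = ∂B₂/∂x − ∂B₁/∂y = -2*z
∇×B = (2*x + 6*y - 30*z^2 + 15*z, 0, -2*z)
At (-2, -2, 1): (-31, 0, -2).

(-31, 0, -2)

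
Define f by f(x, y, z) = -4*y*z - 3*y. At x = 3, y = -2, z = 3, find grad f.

(0, -15, 8)

∂f/∂x = 0
∂f/∂y = -4*z - 3
∂f/∂z = -4*y
∇f = (0, -4*z - 3, -4*y)
At (3, -2, 3): (0, -15, 8).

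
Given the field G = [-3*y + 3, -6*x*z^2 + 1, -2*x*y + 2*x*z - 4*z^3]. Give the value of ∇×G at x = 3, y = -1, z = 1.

(30, -4, -3)

(∇×G)₁ = ∂G₃/∂y − ∂G₂/∂z = 12*x*z - 2*x
(∇×G)₂ = ∂G₁/∂z − ∂G₃/∂x = 2*y - 2*z
(∇×G)₃ = ∂G₂/∂x − ∂G₁/∂y = -6*z^2 + 3
∇×G = (12*x*z - 2*x, 2*y - 2*z, -6*z^2 + 3)
At (3, -1, 1): (30, -4, -3).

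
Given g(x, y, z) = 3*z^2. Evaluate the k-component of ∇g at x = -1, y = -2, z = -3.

-18

(∇g)_3 = ∂g/∂z = 6*z
At (-1, -2, -3): -18.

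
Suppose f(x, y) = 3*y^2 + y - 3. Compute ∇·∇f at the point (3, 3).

∂²f/∂x² = 0
∂²f/∂y² = 6
∇²f = 6
At (3, 3): 6.

6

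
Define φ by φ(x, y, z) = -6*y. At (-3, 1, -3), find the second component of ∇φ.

(∇φ)_2 = ∂φ/∂y = -6
At (-3, 1, -3): -6.

-6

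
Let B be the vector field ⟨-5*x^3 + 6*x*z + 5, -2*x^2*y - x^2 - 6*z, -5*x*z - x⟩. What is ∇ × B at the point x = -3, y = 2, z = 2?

(∇×B)₁ = ∂B₃/∂y − ∂B₂/∂z = 6
(∇×B)₂ = ∂B₁/∂z − ∂B₃/∂x = 6*x + 5*z + 1
(∇×B)₃ = ∂B₂/∂x − ∂B₁/∂y = -4*x*y - 2*x
∇×B = (6, 6*x + 5*z + 1, -4*x*y - 2*x)
At (-3, 2, 2): (6, -7, 30).

(6, -7, 30)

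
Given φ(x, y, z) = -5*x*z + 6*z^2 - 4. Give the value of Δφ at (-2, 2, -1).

∂²φ/∂x² = 0
∂²φ/∂y² = 0
∂²φ/∂z² = 12
∇²φ = 12
At (-2, 2, -1): 12.

12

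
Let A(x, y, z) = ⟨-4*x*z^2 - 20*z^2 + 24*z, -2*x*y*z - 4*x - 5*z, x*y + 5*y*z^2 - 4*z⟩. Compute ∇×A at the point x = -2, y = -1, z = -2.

(∇×A)₁ = ∂A₃/∂y − ∂A₂/∂z = 2*x*y + x + 5*z^2 + 5
(∇×A)₂ = ∂A₁/∂z − ∂A₃/∂x = -8*x*z - y - 40*z + 24
(∇×A)₃ = ∂A₂/∂x − ∂A₁/∂y = -2*y*z - 4
∇×A = (2*x*y + x + 5*z^2 + 5, -8*x*z - y - 40*z + 24, -2*y*z - 4)
At (-2, -1, -2): (27, 73, -8).

(27, 73, -8)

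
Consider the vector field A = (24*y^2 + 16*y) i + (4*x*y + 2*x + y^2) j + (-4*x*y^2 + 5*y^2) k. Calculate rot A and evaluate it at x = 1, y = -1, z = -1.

(∇×A)₁ = ∂A₃/∂y − ∂A₂/∂z = -8*x*y + 10*y
(∇×A)₂ = ∂A₁/∂z − ∂A₃/∂x = 4*y^2
(∇×A)₃ = ∂A₂/∂x − ∂A₁/∂y = -44*y - 14
∇×A = (-8*x*y + 10*y, 4*y^2, -44*y - 14)
At (1, -1, -1): (-2, 4, 30).

(-2, 4, 30)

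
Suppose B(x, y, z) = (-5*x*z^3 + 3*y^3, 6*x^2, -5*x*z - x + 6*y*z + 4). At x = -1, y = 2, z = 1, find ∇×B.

(∇×B)₁ = ∂B₃/∂y − ∂B₂/∂z = 6*z
(∇×B)₂ = ∂B₁/∂z − ∂B₃/∂x = -15*x*z^2 + 5*z + 1
(∇×B)₃ = ∂B₂/∂x − ∂B₁/∂y = 12*x - 9*y^2
∇×B = (6*z, -15*x*z^2 + 5*z + 1, 12*x - 9*y^2)
At (-1, 2, 1): (6, 21, -48).

(6, 21, -48)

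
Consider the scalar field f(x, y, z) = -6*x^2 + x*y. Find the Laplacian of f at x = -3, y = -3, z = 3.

-12

∂²f/∂x² = -12
∂²f/∂y² = 0
∂²f/∂z² = 0
∇²f = -12
At (-3, -3, 3): -12.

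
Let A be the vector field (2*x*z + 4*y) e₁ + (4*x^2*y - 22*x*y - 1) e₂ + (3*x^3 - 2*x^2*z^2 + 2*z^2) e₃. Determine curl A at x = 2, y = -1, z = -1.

(0, -24, 2)

(∇×A)₁ = ∂A₃/∂y − ∂A₂/∂z = 0
(∇×A)₂ = ∂A₁/∂z − ∂A₃/∂x = -9*x^2 + 4*x*z^2 + 2*x
(∇×A)₃ = ∂A₂/∂x − ∂A₁/∂y = 8*x*y - 22*y - 4
∇×A = (0, -9*x^2 + 4*x*z^2 + 2*x, 8*x*y - 22*y - 4)
At (2, -1, -1): (0, -24, 2).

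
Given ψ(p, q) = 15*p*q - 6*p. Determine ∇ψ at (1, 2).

∂ψ/∂p = 15*q - 6
∂ψ/∂q = 15*p
∇ψ = (15*q - 6, 15*p)
At (1, 2): (24, 15).

(24, 15)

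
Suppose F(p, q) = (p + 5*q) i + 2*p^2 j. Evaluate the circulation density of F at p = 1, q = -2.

-1

∂F₂/∂p = 4*p
∂F₁/∂q = 5
Scalar curl = 4*p - 5
At (1, -2): -1.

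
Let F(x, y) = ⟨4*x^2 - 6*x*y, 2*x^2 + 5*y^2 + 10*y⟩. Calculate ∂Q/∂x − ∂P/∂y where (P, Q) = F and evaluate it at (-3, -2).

-30

∂F₂/∂x = 4*x
∂F₁/∂y = -6*x
Scalar curl = 10*x
At (-3, -2): -30.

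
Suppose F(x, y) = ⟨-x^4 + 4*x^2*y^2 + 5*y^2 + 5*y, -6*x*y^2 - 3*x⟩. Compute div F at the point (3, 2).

∂F₁/∂x = -4*x^3 + 8*x*y^2
∂F₂/∂y = -12*x*y
∇·F = -4*x^3 + 8*x*y^2 - 12*x*y
At (3, 2): -84.

-84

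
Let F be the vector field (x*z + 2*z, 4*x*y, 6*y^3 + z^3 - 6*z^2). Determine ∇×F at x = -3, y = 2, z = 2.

(∇×F)₁ = ∂F₃/∂y − ∂F₂/∂z = 18*y^2
(∇×F)₂ = ∂F₁/∂z − ∂F₃/∂x = x + 2
(∇×F)₃ = ∂F₂/∂x − ∂F₁/∂y = 4*y
∇×F = (18*y^2, x + 2, 4*y)
At (-3, 2, 2): (72, -1, 8).

(72, -1, 8)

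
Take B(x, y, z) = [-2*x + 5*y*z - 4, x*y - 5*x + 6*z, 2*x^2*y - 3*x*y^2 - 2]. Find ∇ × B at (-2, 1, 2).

(14, 16, -14)

(∇×B)₁ = ∂B₃/∂y − ∂B₂/∂z = 2*x^2 - 6*x*y - 6
(∇×B)₂ = ∂B₁/∂z − ∂B₃/∂x = -4*x*y + 3*y^2 + 5*y
(∇×B)₃ = ∂B₂/∂x − ∂B₁/∂y = y - 5*z - 5
∇×B = (2*x^2 - 6*x*y - 6, -4*x*y + 3*y^2 + 5*y, y - 5*z - 5)
At (-2, 1, 2): (14, 16, -14).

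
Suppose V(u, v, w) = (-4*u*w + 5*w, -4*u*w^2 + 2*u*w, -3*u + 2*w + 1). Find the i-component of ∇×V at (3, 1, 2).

(∇×V)_1 = ∂V₃/∂v − ∂V₂/∂w
= 0 − (-8*u*w + 2*u)
= 8*u*w - 2*u
At (3, 1, 2): 42.

42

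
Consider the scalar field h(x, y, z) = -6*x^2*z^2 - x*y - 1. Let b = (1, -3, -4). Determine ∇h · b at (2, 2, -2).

∂h/∂x = -12*x*z^2 - y
∂h/∂y = -x
∂h/∂z = -12*x^2*z
∇h at (2, 2, -2) = (-98, -2, 96)
∇h · b = (-98)(1) + (-2)(-3) + (96)(-4) = -476

-476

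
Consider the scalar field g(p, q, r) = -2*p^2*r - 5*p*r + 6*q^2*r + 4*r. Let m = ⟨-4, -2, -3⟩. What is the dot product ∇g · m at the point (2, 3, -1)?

-100

∂g/∂p = -4*p*r - 5*r
∂g/∂q = 12*q*r
∂g/∂r = -2*p^2 - 5*p + 6*q^2 + 4
∇g at (2, 3, -1) = (13, -36, 40)
∇g · m = (13)(-4) + (-36)(-2) + (40)(-3) = -100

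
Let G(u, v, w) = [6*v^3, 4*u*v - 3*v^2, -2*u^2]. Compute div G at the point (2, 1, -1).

2

∂G₁/∂u = 0
∂G₂/∂v = 4*u - 6*v
∂G₃/∂w = 0
∇·G = 4*u - 6*v
At (2, 1, -1): 2.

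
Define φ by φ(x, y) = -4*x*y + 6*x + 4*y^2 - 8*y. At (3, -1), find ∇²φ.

8

∂²φ/∂x² = 0
∂²φ/∂y² = 8
∇²φ = 8
At (3, -1): 8.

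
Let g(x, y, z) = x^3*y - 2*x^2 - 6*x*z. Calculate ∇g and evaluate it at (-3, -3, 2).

∂g/∂x = 3*x^2*y - 4*x - 6*z
∂g/∂y = x^3
∂g/∂z = -6*x
∇g = (3*x^2*y - 4*x - 6*z, x^3, -6*x)
At (-3, -3, 2): (-81, -27, 18).

(-81, -27, 18)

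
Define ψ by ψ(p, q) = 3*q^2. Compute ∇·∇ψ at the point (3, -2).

6

∂²ψ/∂p² = 0
∂²ψ/∂q² = 6
∇²ψ = 6
At (3, -2): 6.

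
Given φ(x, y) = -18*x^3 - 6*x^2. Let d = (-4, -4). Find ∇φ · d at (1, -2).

264

∂φ/∂x = -54*x^2 - 12*x
∂φ/∂y = 0
∇φ at (1, -2) = (-66, 0)
∇φ · d = (-66)(-4) + (0)(-4) = 264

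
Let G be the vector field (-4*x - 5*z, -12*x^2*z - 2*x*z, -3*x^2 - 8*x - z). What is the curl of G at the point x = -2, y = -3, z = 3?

(∇×G)₁ = ∂G₃/∂y − ∂G₂/∂z = 12*x^2 + 2*x
(∇×G)₂ = ∂G₁/∂z − ∂G₃/∂x = 6*x + 3
(∇×G)₃ = ∂G₂/∂x − ∂G₁/∂y = -24*x*z - 2*z
∇×G = (12*x^2 + 2*x, 6*x + 3, -24*x*z - 2*z)
At (-2, -3, 3): (44, -9, 138).

(44, -9, 138)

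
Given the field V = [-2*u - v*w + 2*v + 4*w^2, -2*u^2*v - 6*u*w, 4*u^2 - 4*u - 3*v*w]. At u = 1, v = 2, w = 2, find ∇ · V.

∂V₁/∂u = -2
∂V₂/∂v = -2*u^2
∂V₃/∂w = -3*v
∇·V = -2*u^2 - 3*v - 2
At (1, 2, 2): -10.

-10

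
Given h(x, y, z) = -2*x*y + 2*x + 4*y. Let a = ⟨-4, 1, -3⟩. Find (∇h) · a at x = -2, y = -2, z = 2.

-16

∂h/∂x = -2*y + 2
∂h/∂y = -2*x + 4
∂h/∂z = 0
∇h at (-2, -2, 2) = (6, 8, 0)
∇h · a = (6)(-4) + (8)(1) + (0)(-3) = -16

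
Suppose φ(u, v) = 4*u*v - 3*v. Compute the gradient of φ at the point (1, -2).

(-8, 1)

∂φ/∂u = 4*v
∂φ/∂v = 4*u - 3
∇φ = (4*v, 4*u - 3)
At (1, -2): (-8, 1).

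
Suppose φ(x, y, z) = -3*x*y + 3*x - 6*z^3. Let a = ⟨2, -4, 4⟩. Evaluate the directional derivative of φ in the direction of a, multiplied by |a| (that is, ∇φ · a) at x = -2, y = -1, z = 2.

∂φ/∂x = -3*y + 3
∂φ/∂y = -3*x
∂φ/∂z = -18*z^2
∇φ at (-2, -1, 2) = (6, 6, -72)
∇φ · a = (6)(2) + (6)(-4) + (-72)(4) = -300

-300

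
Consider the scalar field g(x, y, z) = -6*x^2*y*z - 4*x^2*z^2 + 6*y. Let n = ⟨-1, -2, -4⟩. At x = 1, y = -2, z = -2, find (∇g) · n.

∂g/∂x = -12*x*y*z - 8*x*z^2
∂g/∂y = -6*x^2*z + 6
∂g/∂z = -6*x^2*y - 8*x^2*z
∇g at (1, -2, -2) = (-80, 18, 28)
∇g · n = (-80)(-1) + (18)(-2) + (28)(-4) = -68

-68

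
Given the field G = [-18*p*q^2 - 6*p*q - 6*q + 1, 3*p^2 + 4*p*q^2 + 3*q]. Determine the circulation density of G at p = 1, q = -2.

-38

∂G₂/∂p = 6*p + 4*q^2
∂G₁/∂q = -36*p*q - 6*p - 6
Scalar curl = 36*p*q + 12*p + 4*q^2 + 6
At (1, -2): -38.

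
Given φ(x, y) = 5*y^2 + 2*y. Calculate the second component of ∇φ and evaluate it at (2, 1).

12

(∇φ)_2 = ∂φ/∂y = 10*y + 2
At (2, 1): 12.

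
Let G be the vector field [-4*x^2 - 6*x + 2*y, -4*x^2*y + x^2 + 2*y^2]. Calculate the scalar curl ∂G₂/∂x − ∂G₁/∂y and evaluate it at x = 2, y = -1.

∂G₂/∂x = -8*x*y + 2*x
∂G₁/∂y = 2
Scalar curl = -8*x*y + 2*x - 2
At (2, -1): 18.

18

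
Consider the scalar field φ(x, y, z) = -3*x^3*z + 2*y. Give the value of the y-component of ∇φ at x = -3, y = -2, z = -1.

2

(∇φ)_2 = ∂φ/∂y = 2
At (-3, -2, -1): 2.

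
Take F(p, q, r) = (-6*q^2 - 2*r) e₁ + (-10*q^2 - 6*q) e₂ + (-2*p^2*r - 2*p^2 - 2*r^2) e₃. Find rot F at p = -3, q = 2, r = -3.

(0, 22, 24)

(∇×F)₁ = ∂F₃/∂q − ∂F₂/∂r = 0
(∇×F)₂ = ∂F₁/∂r − ∂F₃/∂p = 4*p*r + 4*p - 2
(∇×F)₃ = ∂F₂/∂p − ∂F₁/∂q = 12*q
∇×F = (0, 4*p*r + 4*p - 2, 12*q)
At (-3, 2, -3): (0, 22, 24).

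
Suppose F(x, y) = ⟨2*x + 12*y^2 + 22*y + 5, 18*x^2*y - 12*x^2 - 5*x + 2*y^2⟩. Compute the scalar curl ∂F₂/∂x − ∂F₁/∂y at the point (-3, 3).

-351

∂F₂/∂x = 36*x*y - 24*x - 5
∂F₁/∂y = 24*y + 22
Scalar curl = 36*x*y - 24*x - 24*y - 27
At (-3, 3): -351.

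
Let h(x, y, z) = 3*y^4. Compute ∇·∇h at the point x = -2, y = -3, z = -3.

∂²h/∂x² = 0
∂²h/∂y² = 36*y^2
∂²h/∂z² = 0
∇²h = 36*y^2
At (-2, -3, -3): 324.

324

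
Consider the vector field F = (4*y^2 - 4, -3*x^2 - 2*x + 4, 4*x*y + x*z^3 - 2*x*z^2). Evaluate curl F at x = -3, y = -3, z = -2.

(-12, 28, 40)

(∇×F)₁ = ∂F₃/∂y − ∂F₂/∂z = 4*x
(∇×F)₂ = ∂F₁/∂z − ∂F₃/∂x = -4*y - z^3 + 2*z^2
(∇×F)₃ = ∂F₂/∂x − ∂F₁/∂y = -6*x - 8*y - 2
∇×F = (4*x, -4*y - z^3 + 2*z^2, -6*x - 8*y - 2)
At (-3, -3, -2): (-12, 28, 40).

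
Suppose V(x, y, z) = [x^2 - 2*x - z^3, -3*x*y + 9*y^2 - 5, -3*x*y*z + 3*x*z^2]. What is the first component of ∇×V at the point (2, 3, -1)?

(∇×V)_1 = ∂V₃/∂y − ∂V₂/∂z
= -3*x*z − (0)
= -3*x*z
At (2, 3, -1): 6.

6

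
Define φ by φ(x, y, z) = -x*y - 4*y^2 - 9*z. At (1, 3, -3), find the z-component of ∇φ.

(∇φ)_3 = ∂φ/∂z = -9
At (1, 3, -3): -9.

-9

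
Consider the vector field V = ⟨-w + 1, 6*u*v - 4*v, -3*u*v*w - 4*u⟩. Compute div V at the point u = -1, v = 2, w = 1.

-4

∂V₁/∂u = 0
∂V₂/∂v = 6*u - 4
∂V₃/∂w = -3*u*v
∇·V = -3*u*v + 6*u - 4
At (-1, 2, 1): -4.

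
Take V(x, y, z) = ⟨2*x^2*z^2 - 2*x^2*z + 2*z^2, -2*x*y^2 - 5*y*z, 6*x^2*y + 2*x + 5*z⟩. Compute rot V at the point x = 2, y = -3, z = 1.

(9, 82, -18)

(∇×V)₁ = ∂V₃/∂y − ∂V₂/∂z = 6*x^2 + 5*y
(∇×V)₂ = ∂V₁/∂z − ∂V₃/∂x = 4*x^2*z - 2*x^2 - 12*x*y + 4*z - 2
(∇×V)₃ = ∂V₂/∂x − ∂V₁/∂y = -2*y^2
∇×V = (6*x^2 + 5*y, 4*x^2*z - 2*x^2 - 12*x*y + 4*z - 2, -2*y^2)
At (2, -3, 1): (9, 82, -18).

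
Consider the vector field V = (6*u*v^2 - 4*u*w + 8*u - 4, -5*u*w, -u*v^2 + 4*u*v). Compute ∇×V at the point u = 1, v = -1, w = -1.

(11, 1, 17)

(∇×V)₁ = ∂V₃/∂v − ∂V₂/∂w = -2*u*v + 9*u
(∇×V)₂ = ∂V₁/∂w − ∂V₃/∂u = -4*u + v^2 - 4*v
(∇×V)₃ = ∂V₂/∂u − ∂V₁/∂v = -12*u*v - 5*w
∇×V = (-2*u*v + 9*u, -4*u + v^2 - 4*v, -12*u*v - 5*w)
At (1, -1, -1): (11, 1, 17).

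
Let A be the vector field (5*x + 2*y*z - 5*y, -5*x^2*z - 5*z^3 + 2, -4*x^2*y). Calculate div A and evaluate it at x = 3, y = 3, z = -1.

5

∂A₁/∂x = 5
∂A₂/∂y = 0
∂A₃/∂z = 0
∇·A = 5
At (3, 3, -1): 5.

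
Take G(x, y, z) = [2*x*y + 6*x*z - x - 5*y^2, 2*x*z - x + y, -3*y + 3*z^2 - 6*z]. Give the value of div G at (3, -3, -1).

-24

∂G₁/∂x = 2*y + 6*z - 1
∂G₂/∂y = 1
∂G₃/∂z = 6*z - 6
∇·G = 2*y + 12*z - 6
At (3, -3, -1): -24.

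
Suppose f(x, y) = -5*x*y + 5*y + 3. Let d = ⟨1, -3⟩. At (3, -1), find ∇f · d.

35

∂f/∂x = -5*y
∂f/∂y = -5*x + 5
∇f at (3, -1) = (5, -10)
∇f · d = (5)(1) + (-10)(-3) = 35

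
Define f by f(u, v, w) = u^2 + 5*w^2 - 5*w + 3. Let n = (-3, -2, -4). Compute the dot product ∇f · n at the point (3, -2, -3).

∂f/∂u = 2*u
∂f/∂v = 0
∂f/∂w = 10*w - 5
∇f at (3, -2, -3) = (6, 0, -35)
∇f · n = (6)(-3) + (0)(-2) + (-35)(-4) = 122

122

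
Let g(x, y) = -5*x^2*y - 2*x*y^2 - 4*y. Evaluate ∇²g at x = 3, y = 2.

∂²g/∂x² = -10*y
∂²g/∂y² = -4*x
∇²g = -4*x - 10*y
At (3, 2): -32.

-32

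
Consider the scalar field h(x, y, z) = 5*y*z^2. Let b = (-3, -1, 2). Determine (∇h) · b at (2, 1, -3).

-105

∂h/∂x = 0
∂h/∂y = 5*z^2
∂h/∂z = 10*y*z
∇h at (2, 1, -3) = (0, 45, -30)
∇h · b = (0)(-3) + (45)(-1) + (-30)(2) = -105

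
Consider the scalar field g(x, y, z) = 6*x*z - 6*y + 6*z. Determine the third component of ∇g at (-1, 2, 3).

0

(∇g)_3 = ∂g/∂z = 6*x + 6
At (-1, 2, 3): 0.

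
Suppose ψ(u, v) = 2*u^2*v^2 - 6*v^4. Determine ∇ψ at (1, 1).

∂ψ/∂u = 4*u*v^2
∂ψ/∂v = 4*u^2*v - 24*v^3
∇ψ = (4*u*v^2, 4*u^2*v - 24*v^3)
At (1, 1): (4, -20).

(4, -20)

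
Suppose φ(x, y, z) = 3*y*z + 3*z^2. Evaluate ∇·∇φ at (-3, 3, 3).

6

∂²φ/∂x² = 0
∂²φ/∂y² = 0
∂²φ/∂z² = 6
∇²φ = 6
At (-3, 3, 3): 6.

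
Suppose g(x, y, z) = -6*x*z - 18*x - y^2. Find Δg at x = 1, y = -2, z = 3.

-2

∂²g/∂x² = 0
∂²g/∂y² = -2
∂²g/∂z² = 0
∇²g = -2
At (1, -2, 3): -2.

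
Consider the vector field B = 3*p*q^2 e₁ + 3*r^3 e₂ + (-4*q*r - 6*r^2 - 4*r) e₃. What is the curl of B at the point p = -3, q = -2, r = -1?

(∇×B)₁ = ∂B₃/∂q − ∂B₂/∂r = -9*r^2 - 4*r
(∇×B)₂ = ∂B₁/∂r − ∂B₃/∂p = 0
(∇×B)₃ = ∂B₂/∂p − ∂B₁/∂q = -6*p*q
∇×B = (-9*r^2 - 4*r, 0, -6*p*q)
At (-3, -2, -1): (-5, 0, -36).

(-5, 0, -36)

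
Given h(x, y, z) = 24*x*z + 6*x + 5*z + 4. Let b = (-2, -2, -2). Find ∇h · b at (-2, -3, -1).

122

∂h/∂x = 24*z + 6
∂h/∂y = 0
∂h/∂z = 24*x + 5
∇h at (-2, -3, -1) = (-18, 0, -43)
∇h · b = (-18)(-2) + (0)(-2) + (-43)(-2) = 122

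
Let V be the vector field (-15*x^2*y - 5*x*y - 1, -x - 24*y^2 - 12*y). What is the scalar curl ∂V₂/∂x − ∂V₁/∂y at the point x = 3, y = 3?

∂V₂/∂x = -1
∂V₁/∂y = -15*x^2 - 5*x
Scalar curl = 15*x^2 + 5*x - 1
At (3, 3): 149.

149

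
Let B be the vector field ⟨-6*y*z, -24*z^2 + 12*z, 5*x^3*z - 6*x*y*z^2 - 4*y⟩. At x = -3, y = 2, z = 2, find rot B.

(∇×B)₁ = ∂B₃/∂y − ∂B₂/∂z = -6*x*z^2 + 48*z - 16
(∇×B)₂ = ∂B₁/∂z − ∂B₃/∂x = -15*x^2*z + 6*y*z^2 - 6*y
(∇×B)₃ = ∂B₂/∂x − ∂B₁/∂y = 6*z
∇×B = (-6*x*z^2 + 48*z - 16, -15*x^2*z + 6*y*z^2 - 6*y, 6*z)
At (-3, 2, 2): (152, -234, 12).

(152, -234, 12)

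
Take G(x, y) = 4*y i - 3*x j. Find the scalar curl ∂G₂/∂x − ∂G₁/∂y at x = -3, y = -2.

-7

∂G₂/∂x = -3
∂G₁/∂y = 4
Scalar curl = -7
At (-3, -2): -7.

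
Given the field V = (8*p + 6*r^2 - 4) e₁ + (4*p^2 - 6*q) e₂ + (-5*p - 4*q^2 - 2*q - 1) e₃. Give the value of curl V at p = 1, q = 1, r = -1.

(-10, -7, 8)

(∇×V)₁ = ∂V₃/∂q − ∂V₂/∂r = -8*q - 2
(∇×V)₂ = ∂V₁/∂r − ∂V₃/∂p = 12*r + 5
(∇×V)₃ = ∂V₂/∂p − ∂V₁/∂q = 8*p
∇×V = (-8*q - 2, 12*r + 5, 8*p)
At (1, 1, -1): (-10, -7, 8).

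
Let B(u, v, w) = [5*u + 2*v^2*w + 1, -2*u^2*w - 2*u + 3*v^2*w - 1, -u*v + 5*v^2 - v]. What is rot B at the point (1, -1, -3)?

(-13, 1, -2)

(∇×B)₁ = ∂B₃/∂v − ∂B₂/∂w = 2*u^2 - u - 3*v^2 + 10*v - 1
(∇×B)₂ = ∂B₁/∂w − ∂B₃/∂u = 2*v^2 + v
(∇×B)₃ = ∂B₂/∂u − ∂B₁/∂v = -4*u*w - 4*v*w - 2
∇×B = (2*u^2 - u - 3*v^2 + 10*v - 1, 2*v^2 + v, -4*u*w - 4*v*w - 2)
At (1, -1, -3): (-13, 1, -2).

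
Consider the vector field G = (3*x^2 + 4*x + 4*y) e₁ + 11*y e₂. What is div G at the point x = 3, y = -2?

33

∂G₁/∂x = 6*x + 4
∂G₂/∂y = 11
∇·G = 6*x + 15
At (3, -2): 33.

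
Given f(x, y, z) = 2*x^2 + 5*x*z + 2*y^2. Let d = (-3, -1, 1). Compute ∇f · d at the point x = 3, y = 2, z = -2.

1

∂f/∂x = 4*x + 5*z
∂f/∂y = 4*y
∂f/∂z = 5*x
∇f at (3, 2, -2) = (2, 8, 15)
∇f · d = (2)(-3) + (8)(-1) + (15)(1) = 1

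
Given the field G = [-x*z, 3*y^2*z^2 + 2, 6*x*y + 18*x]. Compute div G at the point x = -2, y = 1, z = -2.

26

∂G₁/∂x = -z
∂G₂/∂y = 6*y*z^2
∂G₃/∂z = 0
∇·G = 6*y*z^2 - z
At (-2, 1, -2): 26.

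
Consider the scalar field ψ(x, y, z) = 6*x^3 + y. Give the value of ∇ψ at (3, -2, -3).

(162, 1, 0)

∂ψ/∂x = 18*x^2
∂ψ/∂y = 1
∂ψ/∂z = 0
∇ψ = (18*x^2, 1, 0)
At (3, -2, -3): (162, 1, 0).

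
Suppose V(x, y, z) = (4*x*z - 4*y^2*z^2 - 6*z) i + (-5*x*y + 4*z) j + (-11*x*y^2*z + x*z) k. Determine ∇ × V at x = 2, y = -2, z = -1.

(-92, -9, -6)

(∇×V)₁ = ∂V₃/∂y − ∂V₂/∂z = -22*x*y*z - 4
(∇×V)₂ = ∂V₁/∂z − ∂V₃/∂x = 4*x + 3*y^2*z - z - 6
(∇×V)₃ = ∂V₂/∂x − ∂V₁/∂y = 8*y*z^2 - 5*y
∇×V = (-22*x*y*z - 4, 4*x + 3*y^2*z - z - 6, 8*y*z^2 - 5*y)
At (2, -2, -1): (-92, -9, -6).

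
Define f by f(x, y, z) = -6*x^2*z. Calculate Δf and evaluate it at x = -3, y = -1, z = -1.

∂²f/∂x² = -12*z
∂²f/∂y² = 0
∂²f/∂z² = 0
∇²f = -12*z
At (-3, -1, -1): 12.

12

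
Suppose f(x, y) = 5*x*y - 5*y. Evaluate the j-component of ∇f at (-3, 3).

(∇f)_2 = ∂f/∂y = 5*x - 5
At (-3, 3): -20.

-20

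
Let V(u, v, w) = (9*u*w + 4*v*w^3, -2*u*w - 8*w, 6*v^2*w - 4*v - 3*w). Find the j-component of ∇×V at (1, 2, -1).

33

(∇×V)_2 = ∂V₁/∂w − ∂V₃/∂u
= 9*u + 12*v*w^2 − (0)
= 9*u + 12*v*w^2
At (1, 2, -1): 33.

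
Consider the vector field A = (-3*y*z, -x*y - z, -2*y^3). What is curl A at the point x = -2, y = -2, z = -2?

(-23, 6, -4)

(∇×A)₁ = ∂A₃/∂y − ∂A₂/∂z = -6*y^2 + 1
(∇×A)₂ = ∂A₁/∂z − ∂A₃/∂x = -3*y
(∇×A)₃ = ∂A₂/∂x − ∂A₁/∂y = -y + 3*z
∇×A = (-6*y^2 + 1, -3*y, -y + 3*z)
At (-2, -2, -2): (-23, 6, -4).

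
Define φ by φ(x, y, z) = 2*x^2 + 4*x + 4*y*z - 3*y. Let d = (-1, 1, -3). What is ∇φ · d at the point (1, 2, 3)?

-23

∂φ/∂x = 4*x + 4
∂φ/∂y = 4*z - 3
∂φ/∂z = 4*y
∇φ at (1, 2, 3) = (8, 9, 8)
∇φ · d = (8)(-1) + (9)(1) + (8)(-3) = -23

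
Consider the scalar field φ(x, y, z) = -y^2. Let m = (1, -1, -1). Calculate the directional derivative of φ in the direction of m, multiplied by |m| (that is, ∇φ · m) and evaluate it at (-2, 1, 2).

∂φ/∂x = 0
∂φ/∂y = -2*y
∂φ/∂z = 0
∇φ at (-2, 1, 2) = (0, -2, 0)
∇φ · m = (0)(1) + (-2)(-1) + (0)(-1) = 2

2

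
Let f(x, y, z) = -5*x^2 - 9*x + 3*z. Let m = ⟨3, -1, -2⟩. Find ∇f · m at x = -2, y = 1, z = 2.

27

∂f/∂x = -10*x - 9
∂f/∂y = 0
∂f/∂z = 3
∇f at (-2, 1, 2) = (11, 0, 3)
∇f · m = (11)(3) + (0)(-1) + (3)(-2) = 27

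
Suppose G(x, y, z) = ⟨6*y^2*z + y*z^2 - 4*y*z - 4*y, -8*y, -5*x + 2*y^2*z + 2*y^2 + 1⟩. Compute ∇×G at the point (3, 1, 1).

(∇×G)₁ = ∂G₃/∂y − ∂G₂/∂z = 4*y*z + 4*y
(∇×G)₂ = ∂G₁/∂z − ∂G₃/∂x = 6*y^2 + 2*y*z - 4*y + 5
(∇×G)₃ = ∂G₂/∂x − ∂G₁/∂y = -12*y*z - z^2 + 4*z + 4
∇×G = (4*y*z + 4*y, 6*y^2 + 2*y*z - 4*y + 5, -12*y*z - z^2 + 4*z + 4)
At (3, 1, 1): (8, 9, -5).

(8, 9, -5)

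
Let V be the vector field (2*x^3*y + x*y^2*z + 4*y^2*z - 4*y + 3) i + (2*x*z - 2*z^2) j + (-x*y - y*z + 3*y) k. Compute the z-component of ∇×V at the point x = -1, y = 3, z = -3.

(∇×V)_3 = ∂V₂/∂x − ∂V₁/∂y
= 2*z − (2*x^3 + 2*x*y*z + 8*y*z - 4)
= -2*x^3 - 2*x*y*z - 8*y*z + 2*z + 4
At (-1, 3, -3): 54.

54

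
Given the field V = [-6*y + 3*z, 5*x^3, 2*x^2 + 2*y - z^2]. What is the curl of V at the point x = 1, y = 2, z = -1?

(∇×V)₁ = ∂V₃/∂y − ∂V₂/∂z = 2
(∇×V)₂ = ∂V₁/∂z − ∂V₃/∂x = -4*x + 3
(∇×V)₃ = ∂V₂/∂x − ∂V₁/∂y = 15*x^2 + 6
∇×V = (2, -4*x + 3, 15*x^2 + 6)
At (1, 2, -1): (2, -1, 21).

(2, -1, 21)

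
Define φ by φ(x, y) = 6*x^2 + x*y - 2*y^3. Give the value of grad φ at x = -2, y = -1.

(-25, -8)

∂φ/∂x = 12*x + y
∂φ/∂y = x - 6*y^2
∇φ = (12*x + y, x - 6*y^2)
At (-2, -1): (-25, -8).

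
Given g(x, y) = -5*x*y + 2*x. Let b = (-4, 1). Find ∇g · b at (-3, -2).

∂g/∂x = -5*y + 2
∂g/∂y = -5*x
∇g at (-3, -2) = (12, 15)
∇g · b = (12)(-4) + (15)(1) = -33

-33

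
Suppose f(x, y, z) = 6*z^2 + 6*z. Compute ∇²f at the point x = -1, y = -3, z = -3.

∂²f/∂x² = 0
∂²f/∂y² = 0
∂²f/∂z² = 12
∇²f = 12
At (-1, -3, -3): 12.

12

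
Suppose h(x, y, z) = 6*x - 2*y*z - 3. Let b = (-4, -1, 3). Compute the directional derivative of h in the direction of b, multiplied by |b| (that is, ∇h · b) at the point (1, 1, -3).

-36

∂h/∂x = 6
∂h/∂y = -2*z
∂h/∂z = -2*y
∇h at (1, 1, -3) = (6, 6, -2)
∇h · b = (6)(-4) + (6)(-1) + (-2)(3) = -36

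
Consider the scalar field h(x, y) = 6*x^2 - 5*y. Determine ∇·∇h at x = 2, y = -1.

12

∂²h/∂x² = 12
∂²h/∂y² = 0
∇²h = 12
At (2, -1): 12.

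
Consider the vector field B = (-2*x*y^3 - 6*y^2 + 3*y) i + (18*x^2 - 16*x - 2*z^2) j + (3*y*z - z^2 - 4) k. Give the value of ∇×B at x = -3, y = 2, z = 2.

(14, 0, -175)

(∇×B)₁ = ∂B₃/∂y − ∂B₂/∂z = 7*z
(∇×B)₂ = ∂B₁/∂z − ∂B₃/∂x = 0
(∇×B)₃ = ∂B₂/∂x − ∂B₁/∂y = 6*x*y^2 + 36*x + 12*y - 19
∇×B = (7*z, 0, 6*x*y^2 + 36*x + 12*y - 19)
At (-3, 2, 2): (14, 0, -175).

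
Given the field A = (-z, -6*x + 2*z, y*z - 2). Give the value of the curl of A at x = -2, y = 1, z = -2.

(-4, -1, -6)

(∇×A)₁ = ∂A₃/∂y − ∂A₂/∂z = z - 2
(∇×A)₂ = ∂A₁/∂z − ∂A₃/∂x = -1
(∇×A)₃ = ∂A₂/∂x − ∂A₁/∂y = -6
∇×A = (z - 2, -1, -6)
At (-2, 1, -2): (-4, -1, -6).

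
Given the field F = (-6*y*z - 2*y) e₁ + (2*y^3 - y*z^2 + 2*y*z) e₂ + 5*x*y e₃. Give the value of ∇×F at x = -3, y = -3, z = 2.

(-21, 33, 14)

(∇×F)₁ = ∂F₃/∂y − ∂F₂/∂z = 5*x + 2*y*z - 2*y
(∇×F)₂ = ∂F₁/∂z − ∂F₃/∂x = -11*y
(∇×F)₃ = ∂F₂/∂x − ∂F₁/∂y = 6*z + 2
∇×F = (5*x + 2*y*z - 2*y, -11*y, 6*z + 2)
At (-3, -3, 2): (-21, 33, 14).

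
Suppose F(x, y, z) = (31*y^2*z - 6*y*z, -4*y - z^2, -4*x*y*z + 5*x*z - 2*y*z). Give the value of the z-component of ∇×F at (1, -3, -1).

-192

(∇×F)_3 = ∂F₂/∂x − ∂F₁/∂y
= 0 − (62*y*z - 6*z)
= -62*y*z + 6*z
At (1, -3, -1): -192.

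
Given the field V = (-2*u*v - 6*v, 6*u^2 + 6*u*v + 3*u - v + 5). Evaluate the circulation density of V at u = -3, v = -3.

-51

∂V₂/∂u = 12*u + 6*v + 3
∂V₁/∂v = -2*u - 6
Scalar curl = 14*u + 6*v + 9
At (-3, -3): -51.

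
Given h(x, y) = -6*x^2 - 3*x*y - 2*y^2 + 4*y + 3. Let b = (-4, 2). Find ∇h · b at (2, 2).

100

∂h/∂x = -12*x - 3*y
∂h/∂y = -3*x - 4*y + 4
∇h at (2, 2) = (-30, -10)
∇h · b = (-30)(-4) + (-10)(2) = 100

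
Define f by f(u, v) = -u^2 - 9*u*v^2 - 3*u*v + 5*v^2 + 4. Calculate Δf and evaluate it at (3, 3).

-46

∂²f/∂u² = -2
∂²f/∂v² = 2*(-9*u + 5)
∇²f = -18*u + 8
At (3, 3): -46.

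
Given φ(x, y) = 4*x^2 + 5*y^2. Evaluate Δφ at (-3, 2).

∂²φ/∂x² = 8
∂²φ/∂y² = 10
∇²φ = 18
At (-3, 2): 18.

18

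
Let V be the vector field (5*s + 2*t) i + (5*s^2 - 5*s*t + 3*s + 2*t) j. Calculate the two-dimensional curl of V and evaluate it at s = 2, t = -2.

∂V₂/∂s = 10*s - 5*t + 3
∂V₁/∂t = 2
Scalar curl = 10*s - 5*t + 1
At (2, -2): 31.

31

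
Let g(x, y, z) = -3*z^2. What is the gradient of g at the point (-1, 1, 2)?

∂g/∂x = 0
∂g/∂y = 0
∂g/∂z = -6*z
∇g = (0, 0, -6*z)
At (-1, 1, 2): (0, 0, -12).

(0, 0, -12)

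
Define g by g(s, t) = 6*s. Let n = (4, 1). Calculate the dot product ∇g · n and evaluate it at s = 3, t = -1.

24

∂g/∂s = 6
∂g/∂t = 0
∇g at (3, -1) = (6, 0)
∇g · n = (6)(4) + (0)(1) = 24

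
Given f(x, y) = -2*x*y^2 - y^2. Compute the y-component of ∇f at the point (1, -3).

(∇f)_2 = ∂f/∂y = -4*x*y - 2*y
At (1, -3): 18.

18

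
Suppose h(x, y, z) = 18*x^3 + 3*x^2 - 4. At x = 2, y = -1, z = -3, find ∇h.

∂h/∂x = 54*x^2 + 6*x
∂h/∂y = 0
∂h/∂z = 0
∇h = (54*x^2 + 6*x, 0, 0)
At (2, -1, -3): (228, 0, 0).

(228, 0, 0)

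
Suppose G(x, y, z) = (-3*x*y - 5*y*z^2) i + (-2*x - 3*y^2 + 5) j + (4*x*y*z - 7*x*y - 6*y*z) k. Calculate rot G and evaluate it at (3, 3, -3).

(-39, 147, 52)

(∇×G)₁ = ∂G₃/∂y − ∂G₂/∂z = 4*x*z - 7*x - 6*z
(∇×G)₂ = ∂G₁/∂z − ∂G₃/∂x = -14*y*z + 7*y
(∇×G)₃ = ∂G₂/∂x − ∂G₁/∂y = 3*x + 5*z^2 - 2
∇×G = (4*x*z - 7*x - 6*z, -14*y*z + 7*y, 3*x + 5*z^2 - 2)
At (3, 3, -3): (-39, 147, 52).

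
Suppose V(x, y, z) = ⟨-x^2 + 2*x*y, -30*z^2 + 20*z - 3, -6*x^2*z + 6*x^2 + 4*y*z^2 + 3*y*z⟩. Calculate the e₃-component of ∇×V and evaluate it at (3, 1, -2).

-6

(∇×V)_3 = ∂V₂/∂x − ∂V₁/∂y
= 0 − (2*x)
= -2*x
At (3, 1, -2): -6.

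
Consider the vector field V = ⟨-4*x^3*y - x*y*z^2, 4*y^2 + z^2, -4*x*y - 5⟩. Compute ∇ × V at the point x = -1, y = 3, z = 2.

(0, 24, -8)

(∇×V)₁ = ∂V₃/∂y − ∂V₂/∂z = -4*x - 2*z
(∇×V)₂ = ∂V₁/∂z − ∂V₃/∂x = -2*x*y*z + 4*y
(∇×V)₃ = ∂V₂/∂x − ∂V₁/∂y = 4*x^3 + x*z^2
∇×V = (-4*x - 2*z, -2*x*y*z + 4*y, 4*x^3 + x*z^2)
At (-1, 3, 2): (0, 24, -8).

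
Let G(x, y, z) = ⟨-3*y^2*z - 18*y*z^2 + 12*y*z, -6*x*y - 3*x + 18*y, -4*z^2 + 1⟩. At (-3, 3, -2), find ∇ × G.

(∇×G)₁ = ∂G₃/∂y − ∂G₂/∂z = 0
(∇×G)₂ = ∂G₁/∂z − ∂G₃/∂x = -3*y^2 - 36*y*z + 12*y
(∇×G)₃ = ∂G₂/∂x − ∂G₁/∂y = 6*y*z - 6*y + 18*z^2 - 12*z - 3
∇×G = (0, -3*y^2 - 36*y*z + 12*y, 6*y*z - 6*y + 18*z^2 - 12*z - 3)
At (-3, 3, -2): (0, 225, 39).

(0, 225, 39)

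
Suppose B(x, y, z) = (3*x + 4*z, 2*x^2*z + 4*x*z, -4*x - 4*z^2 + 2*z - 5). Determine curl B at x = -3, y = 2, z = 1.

(-6, 8, -8)

(∇×B)₁ = ∂B₃/∂y − ∂B₂/∂z = -2*x^2 - 4*x
(∇×B)₂ = ∂B₁/∂z − ∂B₃/∂x = 8
(∇×B)₃ = ∂B₂/∂x − ∂B₁/∂y = 4*x*z + 4*z
∇×B = (-2*x^2 - 4*x, 8, 4*x*z + 4*z)
At (-3, 2, 1): (-6, 8, -8).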